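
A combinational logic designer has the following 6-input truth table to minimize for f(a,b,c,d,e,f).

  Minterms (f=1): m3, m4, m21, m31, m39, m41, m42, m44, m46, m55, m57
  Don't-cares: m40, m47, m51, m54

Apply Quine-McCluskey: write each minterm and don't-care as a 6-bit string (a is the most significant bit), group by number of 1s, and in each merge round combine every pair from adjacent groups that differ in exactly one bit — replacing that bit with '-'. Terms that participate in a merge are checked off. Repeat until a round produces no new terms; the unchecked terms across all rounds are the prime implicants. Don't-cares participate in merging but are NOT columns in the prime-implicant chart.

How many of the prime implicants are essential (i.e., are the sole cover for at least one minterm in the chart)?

size-2^0 implicants → 000011  000100  010101  011111  100111(✓)  101000(✓)  101001(✓)  101010(✓)  101100(✓)  101110(✓)  101111(✓)  110011(✓)  110110(✓)  110111(✓)  111001(✓)
size-2^1 implicants → 1-0111  1-1001  10-111  101-00(✓)  101-10(✓)  1010-0(✓)  10100-  1011-0(✓)  10111-  110-11  11011-
size-2^2 implicants → 101--0
Unchecked terms (primes): 000011, 000100, 010101, 011111, 1-0111, 1-1001, 10-111, 101--0, 10100-, 10111-, 110-11, 11011-
Minterm coverage:
  m3 ⊆ 000011 [E]
  m4 ⊆ 000100 [E]
  m21 ⊆ 010101 [E]
  m31 ⊆ 011111 [E]
  m39 ⊆ 1-0111,10-111
  m41 ⊆ 1-1001,10100-
  m42 ⊆ 101--0 [E]
  m44 ⊆ 101--0 [E]
  m46 ⊆ 101--0,10111-
  m55 ⊆ 1-0111,110-11,11011-
  m57 ⊆ 1-1001 [E]
E = {000011, 000100, 010101, 011111, 1-1001, 101--0}

6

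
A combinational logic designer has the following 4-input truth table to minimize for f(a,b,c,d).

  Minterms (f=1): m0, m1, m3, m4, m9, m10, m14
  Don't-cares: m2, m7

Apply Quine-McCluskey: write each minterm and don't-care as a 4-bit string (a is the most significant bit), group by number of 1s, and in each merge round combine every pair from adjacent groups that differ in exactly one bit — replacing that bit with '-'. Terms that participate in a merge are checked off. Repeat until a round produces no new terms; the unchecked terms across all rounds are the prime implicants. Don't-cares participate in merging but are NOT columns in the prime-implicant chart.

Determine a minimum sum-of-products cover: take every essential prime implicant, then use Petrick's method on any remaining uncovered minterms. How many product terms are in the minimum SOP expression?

Round 0: 0000✓ 0001✓ 0010✓ 0011✓ 0100✓ 0111✓ 1001✓ 1010✓ 1110✓
Round 1: -001 -010 0-00 0-11 00-0✓ 00-1✓ 000-✓ 001-✓ 1-10
Round 2: 00--
PIs = {-001, -010, 0-00, 0-11, 00--, 1-10}
Coverage chart:
  m0: 0-00,00--
  m1: -001,00--
  m3: 0-11,00--
  m4: 0-00 ←essential
  m9: -001 ←essential
  m10: -010,1-10
  m14: 1-10 ←essential
Essential: -001, 0-00, 1-10
Petrick residual → 0-11
Min cover (4 terms): b'c'd + a'c'd' + a'cd + acd'

4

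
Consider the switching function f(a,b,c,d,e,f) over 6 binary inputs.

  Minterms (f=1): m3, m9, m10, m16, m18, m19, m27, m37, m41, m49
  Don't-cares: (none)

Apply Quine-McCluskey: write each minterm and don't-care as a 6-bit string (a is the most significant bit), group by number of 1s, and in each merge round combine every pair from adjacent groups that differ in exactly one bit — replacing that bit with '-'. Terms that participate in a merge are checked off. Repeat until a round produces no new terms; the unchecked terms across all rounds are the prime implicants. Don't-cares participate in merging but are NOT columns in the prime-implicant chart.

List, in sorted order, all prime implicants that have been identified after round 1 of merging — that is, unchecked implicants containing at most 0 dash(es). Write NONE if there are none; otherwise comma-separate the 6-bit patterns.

001010, 100101, 110001

size-2^0 implicants → 000011(✓)  001001(✓)  001010  010000(✓)  010010(✓)  010011(✓)  011011(✓)  100101  101001(✓)  110001
size-2^1 implicants → -01001  0-0011  01-011  0100-0  01001-
Unchecked terms (primes): -01001, 0-0011, 001010, 01-011, 0100-0, 01001-, 100101, 110001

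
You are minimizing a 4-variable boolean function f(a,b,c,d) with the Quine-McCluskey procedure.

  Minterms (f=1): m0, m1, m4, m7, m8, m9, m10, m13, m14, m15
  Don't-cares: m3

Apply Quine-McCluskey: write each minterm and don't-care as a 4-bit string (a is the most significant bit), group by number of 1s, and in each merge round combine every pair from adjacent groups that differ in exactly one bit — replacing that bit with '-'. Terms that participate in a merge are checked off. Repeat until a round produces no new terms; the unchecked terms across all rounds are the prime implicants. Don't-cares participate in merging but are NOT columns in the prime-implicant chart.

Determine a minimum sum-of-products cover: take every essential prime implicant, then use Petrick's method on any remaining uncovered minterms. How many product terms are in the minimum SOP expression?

Round 0: 0000✓ 0001✓ 0011✓ 0100✓ 0111✓ 1000✓ 1001✓ 1010✓ 1101✓ 1110✓ 1111✓
Round 1: -000✓ -001✓ -111 0-00 0-11 00-1 000-✓ 1-01 1-10 10-0 100-✓ 11-1 111-
Round 2: -00-
PIs = {-00-, -111, 0-00, 0-11, 00-1, 1-01, 1-10, 10-0, 11-1, 111-}
Coverage chart:
  m0: -00-,0-00
  m1: -00-,00-1
  m4: 0-00 ←essential
  m7: -111,0-11
  m8: -00-,10-0
  m9: -00-,1-01
  m10: 1-10,10-0
  m13: 1-01,11-1
  m14: 1-10,111-
  m15: -111,11-1,111-
Essential: 0-00
Petrick residual → -00-, -111, 1-01, 1-10
Min cover (5 terms): b'c' + bcd + a'c'd' + ac'd + acd'

5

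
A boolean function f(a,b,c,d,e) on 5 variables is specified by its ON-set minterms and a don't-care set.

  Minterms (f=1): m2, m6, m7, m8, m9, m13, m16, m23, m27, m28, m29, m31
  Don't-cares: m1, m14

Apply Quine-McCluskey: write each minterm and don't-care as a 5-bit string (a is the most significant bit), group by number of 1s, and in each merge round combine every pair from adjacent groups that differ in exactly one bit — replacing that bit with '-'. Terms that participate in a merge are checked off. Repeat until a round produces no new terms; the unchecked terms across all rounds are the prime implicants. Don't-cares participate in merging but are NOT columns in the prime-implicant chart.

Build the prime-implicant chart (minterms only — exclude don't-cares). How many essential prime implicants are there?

5

Round 0: 00001✓ 00010✓ 00110✓ 00111✓ 01000✓ 01001✓ 01101✓ 01110✓ 10000 10111✓ 11011✓ 11100✓ 11101✓ 11111✓
Round 1: -0111 -1101 0-001 0-110 00-10 0011- 01-01 0100- 1-111 11-11 111-1 1110-
PIs = {-0111, -1101, 0-001, 0-110, 00-10, 0011-, 01-01, 0100-, 1-111, 10000, 11-11, 111-1, 1110-}
Coverage chart:
  m2: 00-10 ←essential
  m6: 0-110,00-10,0011-
  m7: -0111,0011-
  m8: 0100- ←essential
  m9: 0-001,01-01,0100-
  m13: -1101,01-01
  m16: 10000 ←essential
  m23: -0111,1-111
  m27: 11-11 ←essential
  m28: 1110- ←essential
  m29: -1101,111-1,1110-
  m31: 1-111,11-11,111-1
Essential: 00-10, 0100-, 10000, 11-11, 1110-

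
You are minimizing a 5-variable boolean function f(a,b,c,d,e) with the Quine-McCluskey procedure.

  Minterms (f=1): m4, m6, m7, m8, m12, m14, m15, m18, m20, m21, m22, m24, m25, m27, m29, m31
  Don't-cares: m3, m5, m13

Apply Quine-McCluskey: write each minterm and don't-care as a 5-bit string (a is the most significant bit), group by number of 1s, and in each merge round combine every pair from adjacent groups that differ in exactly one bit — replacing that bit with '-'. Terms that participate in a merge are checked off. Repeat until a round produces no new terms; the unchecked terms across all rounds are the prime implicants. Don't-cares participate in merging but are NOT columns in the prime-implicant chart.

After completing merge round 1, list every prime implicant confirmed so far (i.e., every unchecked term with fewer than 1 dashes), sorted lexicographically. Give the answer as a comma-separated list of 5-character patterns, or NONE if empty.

size-2^0 implicants → 00011(✓)  00100(✓)  00101(✓)  00110(✓)  00111(✓)  01000(✓)  01100(✓)  01101(✓)  01110(✓)  01111(✓)  10010(✓)  10100(✓)  10101(✓)  10110(✓)  11000(✓)  11001(✓)  11011(✓)  11101(✓)  11111(✓)
size-2^1 implicants → -0100(✓)  -0101(✓)  -0110(✓)  -1000  -1101(✓)  -1111(✓)  0-100(✓)  0-101(✓)  0-110(✓)  0-111(✓)  00-11  001-0(✓)  001-1(✓)  0010-(✓)  0011-(✓)  01-00  011-0(✓)  011-1(✓)  0110-(✓)  0111-(✓)  1-101(✓)  10-10  101-0(✓)  1010-(✓)  11-01(✓)  11-11(✓)  110-1(✓)  1100-  111-1(✓)
size-2^2 implicants → --101  -01-0  -010-  -11-1  0-1-0(✓)  0-1-1(✓)  0-10-(✓)  0-11-(✓)  001--(✓)  011--(✓)  11--1
size-2^3 implicants → 0-1--
Unchecked terms (primes): --101, -01-0, -010-, -1000, -11-1, 0-1--, 00-11, 01-00, 10-10, 11--1, 1100-

NONE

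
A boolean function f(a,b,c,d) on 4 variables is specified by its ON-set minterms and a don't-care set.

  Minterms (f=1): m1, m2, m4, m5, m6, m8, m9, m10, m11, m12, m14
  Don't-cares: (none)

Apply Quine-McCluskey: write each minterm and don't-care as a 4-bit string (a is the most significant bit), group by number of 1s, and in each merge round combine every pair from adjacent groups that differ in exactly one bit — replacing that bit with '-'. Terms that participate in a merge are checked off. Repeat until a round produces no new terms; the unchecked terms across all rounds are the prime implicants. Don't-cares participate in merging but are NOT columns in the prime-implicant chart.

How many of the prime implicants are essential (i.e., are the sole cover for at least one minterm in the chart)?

2

[col 0] 0001*, 0010*, 0100*, 0101*, 0110*, 1000*, 1001*, 1010*, 1011*, 1100*, 1110*
[col 1] -001, -010*, -100*, -110*, 0-01, 0-10*, 01-0*, 010-, 1-00*, 1-10*, 10-0*, 10-1*, 100-*, 101-*, 11-0*
[col 2] --10, -1-0, 1--0, 10--
Prime implicants: --10, -001, -1-0, 0-01, 010-, 1--0, 10--
PI chart (minterm → PIs covering it):
  1 | -001,0-01
  2 | --10  (sole → essential)
  4 | -1-0,010-
  5 | 0-01,010-
  6 | --10,-1-0
  8 | 1--0,10--
  9 | -001,10--
  10 | --10,1--0,10--
  11 | 10--  (sole → essential)
  12 | -1-0,1--0
  14 | --10,-1-0,1--0
Essential prime implicants: --10, 10--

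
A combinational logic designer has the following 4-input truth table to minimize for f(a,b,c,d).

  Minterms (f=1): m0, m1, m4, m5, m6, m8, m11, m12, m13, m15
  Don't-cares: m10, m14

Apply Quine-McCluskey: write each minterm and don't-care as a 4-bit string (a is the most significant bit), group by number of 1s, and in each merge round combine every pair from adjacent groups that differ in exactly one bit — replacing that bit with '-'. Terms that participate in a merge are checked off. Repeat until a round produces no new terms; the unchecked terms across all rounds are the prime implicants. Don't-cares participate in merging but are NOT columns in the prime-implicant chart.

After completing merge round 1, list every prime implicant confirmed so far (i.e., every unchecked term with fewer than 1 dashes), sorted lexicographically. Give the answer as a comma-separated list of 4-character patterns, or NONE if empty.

NONE

size-2^0 implicants → 0000(✓)  0001(✓)  0100(✓)  0101(✓)  0110(✓)  1000(✓)  1010(✓)  1011(✓)  1100(✓)  1101(✓)  1110(✓)  1111(✓)
size-2^1 implicants → -000(✓)  -100(✓)  -101(✓)  -110(✓)  0-00(✓)  0-01(✓)  000-(✓)  01-0(✓)  010-(✓)  1-00(✓)  1-10(✓)  1-11(✓)  10-0(✓)  101-(✓)  11-0(✓)  11-1(✓)  110-(✓)  111-(✓)
size-2^2 implicants → --00  -1-0  -10-  0-0-  1--0  1-1-  11--
Unchecked terms (primes): --00, -1-0, -10-, 0-0-, 1--0, 1-1-, 11--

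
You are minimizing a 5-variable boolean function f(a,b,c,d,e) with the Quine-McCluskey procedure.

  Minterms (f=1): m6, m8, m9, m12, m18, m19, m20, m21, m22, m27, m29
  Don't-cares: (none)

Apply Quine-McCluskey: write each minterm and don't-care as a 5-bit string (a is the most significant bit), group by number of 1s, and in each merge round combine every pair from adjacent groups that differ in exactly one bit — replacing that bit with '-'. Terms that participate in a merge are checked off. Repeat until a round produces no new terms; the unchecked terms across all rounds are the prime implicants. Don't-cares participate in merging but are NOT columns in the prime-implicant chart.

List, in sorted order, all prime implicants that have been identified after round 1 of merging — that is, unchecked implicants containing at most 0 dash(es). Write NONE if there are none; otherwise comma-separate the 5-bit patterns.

NONE

[col 0] 00110*, 01000*, 01001*, 01100*, 10010*, 10011*, 10100*, 10101*, 10110*, 11011*, 11101*
[col 1] -0110, 01-00, 0100-, 1-011, 1-101, 10-10, 1001-, 101-0, 1010-
Prime implicants: -0110, 01-00, 0100-, 1-011, 1-101, 10-10, 1001-, 101-0, 1010-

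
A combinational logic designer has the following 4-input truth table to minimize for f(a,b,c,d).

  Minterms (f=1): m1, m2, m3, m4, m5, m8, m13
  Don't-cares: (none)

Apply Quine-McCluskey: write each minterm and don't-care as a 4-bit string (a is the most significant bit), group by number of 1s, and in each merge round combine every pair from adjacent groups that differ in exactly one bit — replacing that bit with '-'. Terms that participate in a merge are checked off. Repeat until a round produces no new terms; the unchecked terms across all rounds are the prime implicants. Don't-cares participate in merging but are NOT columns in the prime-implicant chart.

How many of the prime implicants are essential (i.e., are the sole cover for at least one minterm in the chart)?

4

Round 0: 0001✓ 0010✓ 0011✓ 0100✓ 0101✓ 1000 1101✓
Round 1: -101 0-01 00-1 001- 010-
PIs = {-101, 0-01, 00-1, 001-, 010-, 1000}
Coverage chart:
  m1: 0-01,00-1
  m2: 001- ←essential
  m3: 00-1,001-
  m4: 010- ←essential
  m5: -101,0-01,010-
  m8: 1000 ←essential
  m13: -101 ←essential
Essential: -101, 001-, 010-, 1000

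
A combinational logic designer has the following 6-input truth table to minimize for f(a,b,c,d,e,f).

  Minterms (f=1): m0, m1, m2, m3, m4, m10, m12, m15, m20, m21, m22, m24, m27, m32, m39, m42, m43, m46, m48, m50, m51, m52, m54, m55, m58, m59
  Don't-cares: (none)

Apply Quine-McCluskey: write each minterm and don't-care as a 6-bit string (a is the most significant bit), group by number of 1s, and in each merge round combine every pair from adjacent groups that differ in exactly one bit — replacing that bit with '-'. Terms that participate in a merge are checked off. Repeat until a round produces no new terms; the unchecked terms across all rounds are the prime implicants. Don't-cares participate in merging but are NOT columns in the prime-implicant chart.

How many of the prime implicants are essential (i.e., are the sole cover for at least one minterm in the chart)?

10

Round 0: 000000✓ 000001✓ 000010✓ 000011✓ 000100✓ 001010✓ 001100✓ 001111 010100✓ 010101✓ 010110✓ 011000 011011✓ 100000✓ 100111✓ 101010✓ 101011✓ 101110✓ 110000✓ 110010✓ 110011✓ 110100✓ 110110✓ 110111✓ 111010✓ 111011✓
Round 1: -00000 -01010 -10100✓ -10110✓ -11011 0-0100 00-010 00-100 000-00 0000-0✓ 0000-1✓ 00000-✓ 00001-✓ 0101-0✓ 01010- 1-0000 1-0111 1-1010✓ 1-1011✓ 101-10 10101-✓ 11-010✓ 11-011✓ 110-00✓ 110-10✓ 110-11✓ 1100-0✓ 11001-✓ 1101-0✓ 11011-✓ 11101-✓
Round 2: -101-0 0000-- 1-101- 11-01- 110--0 110-1-
PIs = {-00000, -01010, -101-0, -11011, 0-0100, 00-010, 00-100, 000-00, 0000--, 001111, 01010-, 011000, 1-0000, 1-0111, 1-101-, 101-10, 11-01-, 110--0, 110-1-}
Coverage chart:
  m0: -00000,000-00,0000--
  m1: 0000-- ←essential
  m2: 00-010,0000--
  m3: 0000-- ←essential
  m4: 0-0100,00-100,000-00
  m10: -01010,00-010
  m12: 00-100 ←essential
  m15: 001111 ←essential
  m20: -101-0,0-0100,01010-
  m21: 01010- ←essential
  m22: -101-0 ←essential
  m24: 011000 ←essential
  m27: -11011 ←essential
  m32: -00000,1-0000
  m39: 1-0111 ←essential
  m42: -01010,1-101-,101-10
  m43: 1-101- ←essential
  m46: 101-10 ←essential
  m48: 1-0000,110--0
  m50: 11-01-,110--0,110-1-
  m51: 11-01-,110-1-
  m52: -101-0,110--0
  m54: -101-0,110--0,110-1-
  m55: 1-0111,110-1-
  m58: 1-101-,11-01-
  m59: -11011,1-101-,11-01-
Essential: -101-0, -11011, 00-100, 0000--, 001111, 01010-, 011000, 1-0111, 1-101-, 101-10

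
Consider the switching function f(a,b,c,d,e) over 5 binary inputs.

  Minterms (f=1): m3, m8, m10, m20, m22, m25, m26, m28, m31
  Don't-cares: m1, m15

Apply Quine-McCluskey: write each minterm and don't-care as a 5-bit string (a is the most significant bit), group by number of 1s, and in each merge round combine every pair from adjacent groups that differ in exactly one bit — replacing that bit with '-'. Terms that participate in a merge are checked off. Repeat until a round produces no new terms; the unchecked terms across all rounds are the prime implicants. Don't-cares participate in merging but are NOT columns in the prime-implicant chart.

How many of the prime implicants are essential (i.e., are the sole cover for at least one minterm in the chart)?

size-2^0 implicants → 00001(✓)  00011(✓)  01000(✓)  01010(✓)  01111(✓)  10100(✓)  10110(✓)  11001  11010(✓)  11100(✓)  11111(✓)
size-2^1 implicants → -1010  -1111  000-1  010-0  1-100  101-0
Unchecked terms (primes): -1010, -1111, 000-1, 010-0, 1-100, 101-0, 11001
Minterm coverage:
  m3 ⊆ 000-1 [E]
  m8 ⊆ 010-0 [E]
  m10 ⊆ -1010,010-0
  m20 ⊆ 1-100,101-0
  m22 ⊆ 101-0 [E]
  m25 ⊆ 11001 [E]
  m26 ⊆ -1010 [E]
  m28 ⊆ 1-100 [E]
  m31 ⊆ -1111 [E]
E = {-1010, -1111, 000-1, 010-0, 1-100, 101-0, 11001}

7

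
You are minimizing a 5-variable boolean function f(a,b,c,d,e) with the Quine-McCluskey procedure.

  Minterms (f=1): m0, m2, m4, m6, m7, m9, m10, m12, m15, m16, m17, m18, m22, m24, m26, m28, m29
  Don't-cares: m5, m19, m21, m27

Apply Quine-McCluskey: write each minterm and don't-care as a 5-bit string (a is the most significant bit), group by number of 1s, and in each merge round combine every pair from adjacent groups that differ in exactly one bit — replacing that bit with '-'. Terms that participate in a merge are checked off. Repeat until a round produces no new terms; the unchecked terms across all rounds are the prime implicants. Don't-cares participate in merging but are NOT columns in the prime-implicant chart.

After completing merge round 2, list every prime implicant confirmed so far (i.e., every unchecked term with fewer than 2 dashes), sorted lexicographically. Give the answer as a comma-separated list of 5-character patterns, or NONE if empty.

Round 0: 00000✓ 00010✓ 00100✓ 00101✓ 00110✓ 00111✓ 01001 01010✓ 01100✓ 01111✓ 10000✓ 10001✓ 10010✓ 10011✓ 10101✓ 10110✓ 11000✓ 11010✓ 11011✓ 11100✓ 11101✓
Round 1: -0000✓ -0010✓ -0101 -0110✓ -1010✓ -1100 0-010✓ 0-100 0-111 00-00✓ 00-10✓ 000-0✓ 001-0✓ 001-1✓ 0010-✓ 0011-✓ 1-000✓ 1-010✓ 1-011✓ 1-101 10-01 10-10✓ 100-0✓ 100-1✓ 1000-✓ 1001-✓ 11-00 110-0✓ 1101-✓ 1110-
Round 2: --010 -0-10 -00-0 00--0 001-- 1-0-0 1-01- 100--
PIs = {--010, -0-10, -00-0, -0101, -1100, 0-100, 0-111, 00--0, 001--, 01001, 1-0-0, 1-01-, 1-101, 10-01, 100--, 11-00, 1110-}

-0101, -1100, 0-100, 0-111, 01001, 1-101, 10-01, 11-00, 1110-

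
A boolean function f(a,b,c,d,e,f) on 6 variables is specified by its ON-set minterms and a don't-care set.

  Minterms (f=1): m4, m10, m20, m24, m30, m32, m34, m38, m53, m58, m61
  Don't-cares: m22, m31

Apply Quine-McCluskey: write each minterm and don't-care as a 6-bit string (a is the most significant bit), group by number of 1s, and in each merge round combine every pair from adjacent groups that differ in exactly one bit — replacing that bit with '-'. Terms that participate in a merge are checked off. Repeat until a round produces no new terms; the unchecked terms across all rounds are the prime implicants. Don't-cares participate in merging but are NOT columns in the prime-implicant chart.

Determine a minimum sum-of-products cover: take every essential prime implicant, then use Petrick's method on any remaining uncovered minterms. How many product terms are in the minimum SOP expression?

size-2^0 implicants → 000100(✓)  001010  010100(✓)  010110(✓)  011000  011110(✓)  011111(✓)  100000(✓)  100010(✓)  100110(✓)  110101(✓)  111010  111101(✓)
size-2^1 implicants → 0-0100  01-110  0101-0  01111-  100-10  1000-0  11-101
Unchecked terms (primes): 0-0100, 001010, 01-110, 0101-0, 011000, 01111-, 100-10, 1000-0, 11-101, 111010
Minterm coverage:
  m4 ⊆ 0-0100 [E]
  m10 ⊆ 001010 [E]
  m20 ⊆ 0-0100,0101-0
  m24 ⊆ 011000 [E]
  m30 ⊆ 01-110,01111-
  m32 ⊆ 1000-0 [E]
  m34 ⊆ 100-10,1000-0
  m38 ⊆ 100-10 [E]
  m53 ⊆ 11-101 [E]
  m58 ⊆ 111010 [E]
  m61 ⊆ 11-101 [E]
E = {0-0100, 001010, 011000, 100-10, 1000-0, 11-101, 111010}
Petrick residual → 01-110
Cover = a'c'de'f' + a'b'cd'ef' + a'bdef' + a'bcd'e'f' + ab'c'ef' + ab'c'd'f' + abde'f + abcd'ef'  |cover|=8

8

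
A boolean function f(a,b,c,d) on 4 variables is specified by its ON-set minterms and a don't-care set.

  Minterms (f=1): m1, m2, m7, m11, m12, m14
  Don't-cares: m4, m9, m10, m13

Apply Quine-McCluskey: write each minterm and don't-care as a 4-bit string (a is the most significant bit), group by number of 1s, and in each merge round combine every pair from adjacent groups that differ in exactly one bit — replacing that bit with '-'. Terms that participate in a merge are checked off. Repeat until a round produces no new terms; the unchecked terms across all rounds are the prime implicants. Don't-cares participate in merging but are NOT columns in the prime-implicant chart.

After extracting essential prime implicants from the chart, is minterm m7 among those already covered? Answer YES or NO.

YES

size-2^0 implicants → 0001(✓)  0010(✓)  0100(✓)  0111  1001(✓)  1010(✓)  1011(✓)  1100(✓)  1101(✓)  1110(✓)
size-2^1 implicants → -001  -010  -100  1-01  1-10  10-1  101-  11-0  110-
Unchecked terms (primes): -001, -010, -100, 0111, 1-01, 1-10, 10-1, 101-, 11-0, 110-
Minterm coverage:
  m1 ⊆ -001 [E]
  m2 ⊆ -010 [E]
  m7 ⊆ 0111 [E]
  m11 ⊆ 10-1,101-
  m12 ⊆ -100,11-0,110-
  m14 ⊆ 1-10,11-0
E = {-001, -010, 0111}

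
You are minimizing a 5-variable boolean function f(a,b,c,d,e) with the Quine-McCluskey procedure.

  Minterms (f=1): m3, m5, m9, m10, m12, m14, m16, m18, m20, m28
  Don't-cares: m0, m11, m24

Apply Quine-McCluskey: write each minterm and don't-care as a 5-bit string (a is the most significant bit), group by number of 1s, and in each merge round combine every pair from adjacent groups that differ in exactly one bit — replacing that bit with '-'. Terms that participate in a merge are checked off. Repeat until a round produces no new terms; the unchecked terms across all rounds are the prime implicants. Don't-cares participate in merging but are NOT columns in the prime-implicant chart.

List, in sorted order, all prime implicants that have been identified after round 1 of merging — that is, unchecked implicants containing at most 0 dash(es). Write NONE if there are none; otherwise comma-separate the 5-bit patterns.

00101

Round 0: 00000✓ 00011✓ 00101 01001✓ 01010✓ 01011✓ 01100✓ 01110✓ 10000✓ 10010✓ 10100✓ 11000✓ 11100✓
Round 1: -0000 -1100 0-011 01-10 010-1 0101- 011-0 1-000✓ 1-100✓ 10-00✓ 100-0 11-00✓
Round 2: 1--00
PIs = {-0000, -1100, 0-011, 00101, 01-10, 010-1, 0101-, 011-0, 1--00, 100-0}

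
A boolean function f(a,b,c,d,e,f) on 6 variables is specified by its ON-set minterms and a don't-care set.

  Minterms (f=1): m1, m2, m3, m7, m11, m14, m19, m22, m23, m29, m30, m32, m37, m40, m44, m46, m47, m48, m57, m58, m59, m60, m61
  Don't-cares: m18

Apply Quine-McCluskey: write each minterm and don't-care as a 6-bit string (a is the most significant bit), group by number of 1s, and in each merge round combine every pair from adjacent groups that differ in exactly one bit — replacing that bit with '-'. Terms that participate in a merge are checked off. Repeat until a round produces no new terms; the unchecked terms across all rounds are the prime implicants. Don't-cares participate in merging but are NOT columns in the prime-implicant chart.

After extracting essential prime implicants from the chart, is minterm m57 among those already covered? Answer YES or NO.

[col 0] 000001*, 000010*, 000011*, 000111*, 001011*, 001110*, 010010*, 010011*, 010110*, 010111*, 011101*, 011110*, 100000*, 100101, 101000*, 101100*, 101110*, 101111*, 110000*, 111001*, 111010*, 111011*, 111100*, 111101*
[col 1] -01110, -11101, 0-0010*, 0-0011*, 0-0111*, 0-1110, 00-011, 000-11*, 0000-1, 00001-*, 01-110, 010-10*, 010-11*, 01001-*, 01011-*, 1-0000, 1-1100, 10-000, 101-00, 1011-0, 10111-, 111-01, 1110-1, 11101-, 11110-
[col 2] 0-0-11, 0-001-, 010-1-
Prime implicants: -01110, -11101, 0-0-11, 0-001-, 0-1110, 00-011, 0000-1, 01-110, 010-1-, 1-0000, 1-1100, 10-000, 100101, 101-00, 1011-0, 10111-, 111-01, 1110-1, 11101-, 11110-
PI chart (minterm → PIs covering it):
  1 | 0000-1  (sole → essential)
  2 | 0-001-  (sole → essential)
  3 | 0-0-11,0-001-,00-011,0000-1
  7 | 0-0-11  (sole → essential)
  11 | 00-011  (sole → essential)
  14 | -01110,0-1110
  19 | 0-0-11,0-001-,010-1-
  22 | 01-110,010-1-
  23 | 0-0-11,010-1-
  29 | -11101  (sole → essential)
  30 | 0-1110,01-110
  32 | 1-0000,10-000
  37 | 100101  (sole → essential)
  40 | 10-000,101-00
  44 | 1-1100,101-00,1011-0
  46 | -01110,1011-0,10111-
  47 | 10111-  (sole → essential)
  48 | 1-0000  (sole → essential)
  57 | 111-01,1110-1
  58 | 11101-  (sole → essential)
  59 | 1110-1,11101-
  60 | 1-1100,11110-
  61 | -11101,111-01,11110-
Essential prime implicants: -11101, 0-0-11, 0-001-, 00-011, 0000-1, 1-0000, 100101, 10111-, 11101-

NO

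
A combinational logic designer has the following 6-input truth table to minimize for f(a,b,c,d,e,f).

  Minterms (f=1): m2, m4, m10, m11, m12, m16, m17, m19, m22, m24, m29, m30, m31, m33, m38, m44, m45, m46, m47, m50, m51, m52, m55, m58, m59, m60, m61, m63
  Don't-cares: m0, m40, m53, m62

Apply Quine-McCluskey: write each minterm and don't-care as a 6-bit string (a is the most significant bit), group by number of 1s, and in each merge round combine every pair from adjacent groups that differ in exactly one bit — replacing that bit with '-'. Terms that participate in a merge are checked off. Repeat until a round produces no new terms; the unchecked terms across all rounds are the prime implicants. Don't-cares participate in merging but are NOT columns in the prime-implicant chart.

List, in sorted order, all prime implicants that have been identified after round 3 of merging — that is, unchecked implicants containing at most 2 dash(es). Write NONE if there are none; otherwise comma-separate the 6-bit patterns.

Round 0: 000000✓ 000010✓ 000100✓ 001010✓ 001011✓ 001100✓ 010000✓ 010001✓ 010011✓ 010110✓ 011000✓ 011101✓ 011110✓ 011111✓ 100001 100110✓ 101000✓ 101100✓ 101101✓ 101110✓ 101111✓ 110010✓ 110011✓ 110100✓ 110101✓ 110111✓ 111010✓ 111011✓ 111100✓ 111101✓ 111110✓ 111111✓
Round 1: -01100 -10011 -11101✓ -11110✓ -11111✓ 0-0000 00-010 00-100 000-00 0000-0 00101- 01-000 01-110 0100-1 01000- 0111-1✓ 01111-✓ 1-1100✓ 1-1101✓ 1-1110✓ 1-1111✓ 10-110 101-00 1011-0✓ 1011-1✓ 10110-✓ 10111-✓ 11-010✓ 11-011✓ 11-100✓ 11-101✓ 11-111✓ 110-11✓ 11001-✓ 1101-1✓ 11010-✓ 111-10✓ 111-11✓ 11101-✓ 1111-0✓ 1111-1✓ 11110-✓ 11111-✓
Round 2: -111-1 -1111- 1-11-0✓ 1-11-1✓ 1-110-✓ 1-111-✓ 1011--✓ 11--11 11-01- 11-1-1 11-10- 111-1- 1111--✓
Round 3: 1-11--
PIs = {-01100, -10011, -111-1, -1111-, 0-0000, 00-010, 00-100, 000-00, 0000-0, 00101-, 01-000, 01-110, 0100-1, 01000-, 1-11--, 10-110, 100001, 101-00, 11--11, 11-01-, 11-1-1, 11-10-, 111-1-}

-01100, -10011, -111-1, -1111-, 0-0000, 00-010, 00-100, 000-00, 0000-0, 00101-, 01-000, 01-110, 0100-1, 01000-, 10-110, 100001, 101-00, 11--11, 11-01-, 11-1-1, 11-10-, 111-1-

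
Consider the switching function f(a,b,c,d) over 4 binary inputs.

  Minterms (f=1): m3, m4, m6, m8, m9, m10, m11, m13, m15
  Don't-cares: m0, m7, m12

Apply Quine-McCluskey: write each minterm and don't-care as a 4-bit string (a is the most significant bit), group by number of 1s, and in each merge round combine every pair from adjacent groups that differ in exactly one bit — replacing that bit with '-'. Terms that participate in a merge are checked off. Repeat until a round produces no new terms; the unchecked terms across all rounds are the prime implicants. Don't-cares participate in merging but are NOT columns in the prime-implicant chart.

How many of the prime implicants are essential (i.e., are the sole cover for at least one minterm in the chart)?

2

[col 0] 0000*, 0011*, 0100*, 0110*, 0111*, 1000*, 1001*, 1010*, 1011*, 1100*, 1101*, 1111*
[col 1] -000*, -011*, -100*, -111*, 0-00*, 0-11*, 01-0, 011-, 1-00*, 1-01*, 1-11*, 10-0*, 10-1*, 100-*, 101-*, 11-1*, 110-*
[col 2] --00, --11, 1--1, 1-0-, 10--
Prime implicants: --00, --11, 01-0, 011-, 1--1, 1-0-, 10--
PI chart (minterm → PIs covering it):
  3 | --11  (sole → essential)
  4 | --00,01-0
  6 | 01-0,011-
  8 | --00,1-0-,10--
  9 | 1--1,1-0-,10--
  10 | 10--  (sole → essential)
  11 | --11,1--1,10--
  13 | 1--1,1-0-
  15 | --11,1--1
Essential prime implicants: --11, 10--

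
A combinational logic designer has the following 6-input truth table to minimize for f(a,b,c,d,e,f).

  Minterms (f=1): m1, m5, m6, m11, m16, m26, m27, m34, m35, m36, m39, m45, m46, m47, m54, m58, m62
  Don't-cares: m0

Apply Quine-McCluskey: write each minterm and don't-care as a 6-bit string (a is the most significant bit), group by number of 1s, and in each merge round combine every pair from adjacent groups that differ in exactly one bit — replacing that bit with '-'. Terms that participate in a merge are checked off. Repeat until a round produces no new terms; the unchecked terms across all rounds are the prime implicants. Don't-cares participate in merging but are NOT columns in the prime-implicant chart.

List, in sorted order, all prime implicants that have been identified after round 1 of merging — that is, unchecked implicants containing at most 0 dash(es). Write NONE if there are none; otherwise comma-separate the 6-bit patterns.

[col 0] 000000*, 000001*, 000101*, 000110, 001011*, 010000*, 011010*, 011011*, 100010*, 100011*, 100100, 100111*, 101101*, 101110*, 101111*, 110110*, 111010*, 111110*
[col 1] -11010, 0-0000, 0-1011, 000-01, 00000-, 01101-, 1-1110, 10-111, 100-11, 10001-, 1011-1, 10111-, 11-110, 111-10
Prime implicants: -11010, 0-0000, 0-1011, 000-01, 00000-, 000110, 01101-, 1-1110, 10-111, 100-11, 10001-, 100100, 1011-1, 10111-, 11-110, 111-10

000110, 100100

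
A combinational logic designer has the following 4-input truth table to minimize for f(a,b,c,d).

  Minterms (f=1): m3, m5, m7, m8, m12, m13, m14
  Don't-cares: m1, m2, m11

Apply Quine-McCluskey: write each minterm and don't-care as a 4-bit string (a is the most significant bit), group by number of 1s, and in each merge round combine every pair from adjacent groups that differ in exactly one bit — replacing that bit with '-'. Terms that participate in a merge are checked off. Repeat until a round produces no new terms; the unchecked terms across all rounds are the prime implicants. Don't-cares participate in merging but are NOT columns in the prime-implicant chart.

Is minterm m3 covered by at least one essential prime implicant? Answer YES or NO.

size-2^0 implicants → 0001(✓)  0010(✓)  0011(✓)  0101(✓)  0111(✓)  1000(✓)  1011(✓)  1100(✓)  1101(✓)  1110(✓)
size-2^1 implicants → -011  -101  0-01(✓)  0-11(✓)  00-1(✓)  001-  01-1(✓)  1-00  11-0  110-
size-2^2 implicants → 0--1
Unchecked terms (primes): -011, -101, 0--1, 001-, 1-00, 11-0, 110-
Minterm coverage:
  m3 ⊆ -011,0--1,001-
  m5 ⊆ -101,0--1
  m7 ⊆ 0--1 [E]
  m8 ⊆ 1-00 [E]
  m12 ⊆ 1-00,11-0,110-
  m13 ⊆ -101,110-
  m14 ⊆ 11-0 [E]
E = {0--1, 1-00, 11-0}

YES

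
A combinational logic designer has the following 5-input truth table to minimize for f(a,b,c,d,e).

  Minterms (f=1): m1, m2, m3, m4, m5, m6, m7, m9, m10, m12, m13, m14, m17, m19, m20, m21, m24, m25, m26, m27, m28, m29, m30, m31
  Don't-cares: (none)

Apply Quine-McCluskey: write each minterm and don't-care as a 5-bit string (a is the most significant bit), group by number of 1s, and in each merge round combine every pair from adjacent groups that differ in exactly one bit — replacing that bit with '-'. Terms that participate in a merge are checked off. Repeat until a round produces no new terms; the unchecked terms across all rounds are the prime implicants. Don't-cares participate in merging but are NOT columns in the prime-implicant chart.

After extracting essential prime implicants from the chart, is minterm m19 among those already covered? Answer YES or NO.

size-2^0 implicants → 00001(✓)  00010(✓)  00011(✓)  00100(✓)  00101(✓)  00110(✓)  00111(✓)  01001(✓)  01010(✓)  01100(✓)  01101(✓)  01110(✓)  10001(✓)  10011(✓)  10100(✓)  10101(✓)  11000(✓)  11001(✓)  11010(✓)  11011(✓)  11100(✓)  11101(✓)  11110(✓)  11111(✓)
size-2^1 implicants → -0001(✓)  -0011(✓)  -0100(✓)  -0101(✓)  -1001(✓)  -1010(✓)  -1100(✓)  -1101(✓)  -1110(✓)  0-001(✓)  0-010(✓)  0-100(✓)  0-101(✓)  0-110(✓)  00-01(✓)  00-10(✓)  00-11(✓)  000-1(✓)  0001-(✓)  001-0(✓)  001-1(✓)  0010-(✓)  0011-(✓)  01-01(✓)  01-10(✓)  011-0(✓)  0110-(✓)  1-001(✓)  1-011(✓)  1-100(✓)  1-101(✓)  10-01(✓)  100-1(✓)  1010-(✓)  11-00(✓)  11-01(✓)  11-10(✓)  11-11(✓)  110-0(✓)  110-1(✓)  1100-(✓)  1101-(✓)  111-0(✓)  111-1(✓)  1110-(✓)  1111-(✓)
size-2^2 implicants → --001(✓)  --100(✓)  --101(✓)  -0-01(✓)  -00-1  -010-(✓)  -1-01(✓)  -1-10  -11-0  -110-(✓)  0--01(✓)  0--10  0-1-0  0-10-(✓)  00--1  00-1-  001--  1--01(✓)  1-0-1  1-10-(✓)  11--0(✓)  11--1(✓)  11-0-(✓)  11-1-(✓)  110--(✓)  111--(✓)
size-2^3 implicants → ---01  --10-  11---
Unchecked terms (primes): ---01, --10-, -00-1, -1-10, -11-0, 0--10, 0-1-0, 00--1, 00-1-, 001--, 1-0-1, 11---
Minterm coverage:
  m1 ⊆ ---01,-00-1,00--1
  m2 ⊆ 0--10,00-1-
  m3 ⊆ -00-1,00--1,00-1-
  m4 ⊆ --10-,0-1-0,001--
  m5 ⊆ ---01,--10-,00--1,001--
  m6 ⊆ 0--10,0-1-0,00-1-,001--
  m7 ⊆ 00--1,00-1-,001--
  m9 ⊆ ---01 [E]
  m10 ⊆ -1-10,0--10
  m12 ⊆ --10-,-11-0,0-1-0
  m13 ⊆ ---01,--10-
  m14 ⊆ -1-10,-11-0,0--10,0-1-0
  m17 ⊆ ---01,-00-1,1-0-1
  m19 ⊆ -00-1,1-0-1
  m20 ⊆ --10- [E]
  m21 ⊆ ---01,--10-
  m24 ⊆ 11--- [E]
  m25 ⊆ ---01,1-0-1,11---
  m26 ⊆ -1-10,11---
  m27 ⊆ 1-0-1,11---
  m28 ⊆ --10-,-11-0,11---
  m29 ⊆ ---01,--10-,11---
  m30 ⊆ -1-10,-11-0,11---
  m31 ⊆ 11--- [E]
E = {---01, --10-, 11---}

NO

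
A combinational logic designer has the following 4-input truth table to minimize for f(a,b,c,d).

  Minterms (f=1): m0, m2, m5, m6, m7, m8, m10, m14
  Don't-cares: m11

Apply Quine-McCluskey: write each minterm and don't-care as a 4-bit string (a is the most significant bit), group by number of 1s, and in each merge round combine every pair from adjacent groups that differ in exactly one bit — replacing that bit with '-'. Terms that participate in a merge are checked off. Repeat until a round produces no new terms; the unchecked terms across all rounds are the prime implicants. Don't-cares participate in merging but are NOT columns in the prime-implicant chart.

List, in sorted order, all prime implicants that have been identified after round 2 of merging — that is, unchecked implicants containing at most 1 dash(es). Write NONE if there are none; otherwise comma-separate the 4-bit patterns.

[col 0] 0000*, 0010*, 0101*, 0110*, 0111*, 1000*, 1010*, 1011*, 1110*
[col 1] -000*, -010*, -110*, 0-10*, 00-0*, 01-1, 011-, 1-10*, 10-0*, 101-
[col 2] --10, -0-0
Prime implicants: --10, -0-0, 01-1, 011-, 101-

01-1, 011-, 101-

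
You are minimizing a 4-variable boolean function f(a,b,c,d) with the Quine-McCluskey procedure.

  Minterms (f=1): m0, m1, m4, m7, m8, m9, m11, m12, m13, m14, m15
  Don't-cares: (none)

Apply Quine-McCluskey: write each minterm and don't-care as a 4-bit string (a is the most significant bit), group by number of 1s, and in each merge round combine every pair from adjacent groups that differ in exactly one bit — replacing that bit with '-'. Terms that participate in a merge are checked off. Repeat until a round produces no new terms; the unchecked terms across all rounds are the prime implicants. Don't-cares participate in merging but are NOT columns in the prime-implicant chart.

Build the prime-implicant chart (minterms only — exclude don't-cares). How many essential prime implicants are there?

size-2^0 implicants → 0000(✓)  0001(✓)  0100(✓)  0111(✓)  1000(✓)  1001(✓)  1011(✓)  1100(✓)  1101(✓)  1110(✓)  1111(✓)
size-2^1 implicants → -000(✓)  -001(✓)  -100(✓)  -111  0-00(✓)  000-(✓)  1-00(✓)  1-01(✓)  1-11(✓)  10-1(✓)  100-(✓)  11-0(✓)  11-1(✓)  110-(✓)  111-(✓)
size-2^2 implicants → --00  -00-  1--1  1-0-  11--
Unchecked terms (primes): --00, -00-, -111, 1--1, 1-0-, 11--
Minterm coverage:
  m0 ⊆ --00,-00-
  m1 ⊆ -00- [E]
  m4 ⊆ --00 [E]
  m7 ⊆ -111 [E]
  m8 ⊆ --00,-00-,1-0-
  m9 ⊆ -00-,1--1,1-0-
  m11 ⊆ 1--1 [E]
  m12 ⊆ --00,1-0-,11--
  m13 ⊆ 1--1,1-0-,11--
  m14 ⊆ 11-- [E]
  m15 ⊆ -111,1--1,11--
E = {--00, -00-, -111, 1--1, 11--}

5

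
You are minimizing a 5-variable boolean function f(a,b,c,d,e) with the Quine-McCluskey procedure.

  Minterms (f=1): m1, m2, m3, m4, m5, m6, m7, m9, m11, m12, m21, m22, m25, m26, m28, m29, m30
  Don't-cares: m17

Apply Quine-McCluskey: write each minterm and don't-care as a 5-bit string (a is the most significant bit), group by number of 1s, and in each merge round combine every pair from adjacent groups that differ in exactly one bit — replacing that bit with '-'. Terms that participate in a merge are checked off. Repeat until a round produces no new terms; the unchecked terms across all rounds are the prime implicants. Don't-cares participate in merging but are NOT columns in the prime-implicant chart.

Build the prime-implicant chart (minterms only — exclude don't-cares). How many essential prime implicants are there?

Round 0: 00001✓ 00010✓ 00011✓ 00100✓ 00101✓ 00110✓ 00111✓ 01001✓ 01011✓ 01100✓ 10001✓ 10101✓ 10110✓ 11001✓ 11010✓ 11100✓ 11101✓ 11110✓
Round 1: -0001✓ -0101✓ -0110 -1001✓ -1100 0-001✓ 0-011✓ 0-100 00-01✓ 00-10✓ 00-11✓ 000-1✓ 0001-✓ 001-0✓ 001-1✓ 0010-✓ 0011-✓ 010-1✓ 1-001✓ 1-101✓ 1-110 10-01✓ 11-01✓ 11-10 111-0 1110-
Round 2: --001 -0-01 0-0-1 00--1 00-1- 001-- 1--01
PIs = {--001, -0-01, -0110, -1100, 0-0-1, 0-100, 00--1, 00-1-, 001--, 1--01, 1-110, 11-10, 111-0, 1110-}
Coverage chart:
  m1: --001,-0-01,0-0-1,00--1
  m2: 00-1- ←essential
  m3: 0-0-1,00--1,00-1-
  m4: 0-100,001--
  m5: -0-01,00--1,001--
  m6: -0110,00-1-,001--
  m7: 00--1,00-1-,001--
  m9: --001,0-0-1
  m11: 0-0-1 ←essential
  m12: -1100,0-100
  m21: -0-01,1--01
  m22: -0110,1-110
  m25: --001,1--01
  m26: 11-10 ←essential
  m28: -1100,111-0,1110-
  m29: 1--01,1110-
  m30: 1-110,11-10,111-0
Essential: 0-0-1, 00-1-, 11-10

3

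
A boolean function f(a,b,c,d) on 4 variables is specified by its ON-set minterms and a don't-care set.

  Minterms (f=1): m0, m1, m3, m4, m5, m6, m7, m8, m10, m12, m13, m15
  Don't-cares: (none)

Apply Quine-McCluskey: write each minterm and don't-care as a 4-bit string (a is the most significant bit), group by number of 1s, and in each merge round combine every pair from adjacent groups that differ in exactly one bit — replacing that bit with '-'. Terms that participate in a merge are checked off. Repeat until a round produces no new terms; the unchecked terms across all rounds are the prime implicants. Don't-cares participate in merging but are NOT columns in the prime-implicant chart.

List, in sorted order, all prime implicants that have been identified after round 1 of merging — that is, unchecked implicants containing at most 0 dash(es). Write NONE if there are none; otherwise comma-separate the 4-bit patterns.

[col 0] 0000*, 0001*, 0011*, 0100*, 0101*, 0110*, 0111*, 1000*, 1010*, 1100*, 1101*, 1111*
[col 1] -000*, -100*, -101*, -111*, 0-00*, 0-01*, 0-11*, 00-1*, 000-*, 01-0*, 01-1*, 010-*, 011-*, 1-00*, 10-0, 11-1*, 110-*
[col 2] --00, -1-1, -10-, 0--1, 0-0-, 01--
Prime implicants: --00, -1-1, -10-, 0--1, 0-0-, 01--, 10-0

NONE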